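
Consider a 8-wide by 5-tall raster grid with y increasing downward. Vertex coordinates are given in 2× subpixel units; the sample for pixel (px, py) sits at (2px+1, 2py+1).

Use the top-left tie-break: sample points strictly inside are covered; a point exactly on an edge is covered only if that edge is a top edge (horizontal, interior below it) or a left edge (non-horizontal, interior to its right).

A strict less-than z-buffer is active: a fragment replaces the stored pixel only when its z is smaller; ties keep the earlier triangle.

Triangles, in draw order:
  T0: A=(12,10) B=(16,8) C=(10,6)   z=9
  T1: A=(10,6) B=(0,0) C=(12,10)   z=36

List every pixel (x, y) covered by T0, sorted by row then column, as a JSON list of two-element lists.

T0:
  2·area = 20  (B↔C swapped to make it positive)
  edge (12, 10)→(10, 6): d=(-2,-4) top-left  bias=+0
  edge (10, 6)→(16, 8): d=(6,2) right/bottom  bias=-1
  edge (16, 8)→(12, 10): d=(-4,2) right/bottom  bias=-1
    (0,1)@(1, 3): e=[-30,0,50] → ·  [on edge]
    (3,2)@(7, 5): e=[-10,0,30] → ·  [on edge]
    (5,3)@(11, 7): e=[2,4,14] → #
    (6,3)@(13, 7): e=[10,0,10] → ·  [on edge]
    (5,4)@(11, 9): e=[-2,16,6] → ·
    (6,4)@(13, 9): e=[6,12,2] → #
    (7,4)@(15, 9): e=[14,8,-2] → ·
  covered (2 px):
    · · · · · · · ·
    · · · · · · · ·
    · · · · · · · ·
    · · · · · # · ·
    · · · · · · # ·
T1:
  2·area = 28  (B↔C swapped to make it positive)
  edge (10, 6)→(12, 10): d=(2,4) right/bottom  bias=-1
  edge (12, 10)→(0, 0): d=(-12,-10) top-left  bias=+0
  edge (0, 0)→(10, 6): d=(10,6) right/bottom  bias=-1
    (2,1)@(5, 3): e=[14,14,0] → ·  [on edge]
    (3,2)@(7, 5): e=[10,10,8] → #
    (4,2)@(9, 5): e=[2,30,-4] → ·
    (3,3)@(7, 7): e=[14,-14,28] → ·
    (4,3)@(9, 7): e=[6,6,16] → #
    (5,3)@(11, 7): e=[-2,26,4] → ·
    (4,4)@(9, 9): e=[10,-18,36] → ·
    (5,4)@(11, 9): e=[2,2,24] → #
    (6,4)@(13, 9): e=[-6,22,12] → ·
    (7,4)@(15, 9): e=[-14,42,0] → ·  [on edge]
  covered (3 px):
    · · · · · · · ·
    · · · · · · · ·
    · · · # · · · ·
    · · · · # · · ·
    · · · · · # · ·

Result: [[5,3],[6,4]]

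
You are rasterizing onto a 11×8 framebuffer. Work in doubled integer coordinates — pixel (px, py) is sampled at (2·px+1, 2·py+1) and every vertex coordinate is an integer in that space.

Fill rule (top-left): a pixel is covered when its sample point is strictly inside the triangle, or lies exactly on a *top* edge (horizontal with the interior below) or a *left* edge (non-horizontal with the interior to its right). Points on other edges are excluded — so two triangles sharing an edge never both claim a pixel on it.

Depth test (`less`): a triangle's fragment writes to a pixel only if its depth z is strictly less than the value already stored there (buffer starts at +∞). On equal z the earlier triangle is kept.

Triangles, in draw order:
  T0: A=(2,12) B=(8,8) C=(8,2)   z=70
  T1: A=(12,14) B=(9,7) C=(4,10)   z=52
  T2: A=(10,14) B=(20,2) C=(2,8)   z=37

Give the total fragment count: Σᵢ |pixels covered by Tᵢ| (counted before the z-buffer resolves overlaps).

T0:
  2·area = 36  (B↔C swapped to make it positive)
  edge (2, 12)→(8, 2): d=(6,-10) top-left  bias=+0
  edge (8, 2)→(8, 8): d=(0,6) right/bottom  bias=-1
  edge (8, 8)→(2, 12): d=(-6,4) right/bottom  bias=-1
    (3,2)@(7, 5): e=[8,6,22] → █
    (4,2)@(9, 5): e=[28,-6,14] → ·
    (2,3)@(5, 7): e=[0,18,18] → █  [on edge]
    (4,3)@(9, 7): e=[40,-6,2] → ·
    (2,4)@(5, 9): e=[12,18,6] → █
    (3,4)@(7, 9): e=[32,6,-2] → ·
    (1,5)@(3, 11): e=[4,30,2] → █
    (2,5)@(5, 11): e=[24,18,-6] → ·
    (1,6)@(3, 13): e=[16,30,-10] → ·
  covered (5 px):
    · · · · · · · · · · ·
    · · · · · · · · · · ·
    · · · █ · · · · · · ·
    · · █ █ · · · · · · ·
    · · █ · · · · · · · ·
    · █ · · · · · · · · ·
    · · · · · · · · · · ·
    · · · · · · · · · · ·
T1:
  2·area = 44  (B↔C swapped to make it positive)
  edge (12, 14)→(4, 10): d=(-8,-4) top-left  bias=+0
  edge (4, 10)→(9, 7): d=(5,-3) top-left  bias=+0
  edge (9, 7)→(12, 14): d=(3,7) right/bottom  bias=-1
    (9,0)@(19, 1): e=[132,0,-88] → ·  [on edge]
    (4,3)@(9, 7): e=[44,0,0] → ·  [on edge]
    (3,4)@(7, 9): e=[20,4,20] → █
    (4,4)@(9, 9): e=[28,10,6] → █
    (5,4)@(11, 9): e=[36,16,-8] → ·
    (3,5)@(7, 11): e=[4,14,26] → █
    (5,5)@(11, 11): e=[20,26,-2] → ·
    (3,6)@(7, 13): e=[-12,24,32] → ·
    (4,6)@(9, 13): e=[-4,30,18] → ·
    (5,6)@(11, 13): e=[4,36,4] → █
    (6,6)@(13, 13): e=[12,42,-10] → ·
    (5,7)@(11, 15): e=[-12,46,10] → ·
  covered (5 px):
    · · · · · · · · · · ·
    · · · · · · · · · · ·
    · · · · · · · · · · ·
    · · · · · · · · · · ·
    · · · █ █ · · · · · ·
    · · · █ █ · · · · · ·
    · · · · · █ · · · · ·
    · · · · · · · · · · ·
T2:
  2·area = 156  (B↔C swapped to make it positive)
  edge (10, 14)→(2, 8): d=(-8,-6) top-left  bias=+0
  edge (2, 8)→(20, 2): d=(18,-6) top-left  bias=+0
  edge (20, 2)→(10, 14): d=(-10,12) right/bottom  bias=-1
    (8,1)@(17, 3): e=[130,0,26] → █  [on edge]
    (9,1)@(19, 3): e=[142,12,2] → █
    (10,1)@(21, 3): e=[154,24,-22] → ·
    (5,2)@(11, 5): e=[78,0,78] → █  [on edge]
    (6,2)@(13, 5): e=[90,12,54] → █
    (7,2)@(15, 5): e=[102,24,30] → █
    (9,2)@(19, 5): e=[126,48,-18] → ·
    (2,3)@(5, 7): e=[26,0,130] → █  [on edge]
    (3,3)@(7, 7): e=[38,12,106] → █
    (4,3)@(9, 7): e=[50,24,82] → █
    (8,3)@(17, 7): e=[98,72,-14] → ·
    (2,4)@(5, 9): e=[10,36,110] → █
  covered (21 px):
    · · · · · · · · · · ·
    · · · · · · · · █ █ ·
    · · · · · █ █ █ █ · ·
    · · █ █ █ █ █ █ · · ·
    · · █ █ █ █ █ · · · ·
    · · · █ █ █ · · · · ·
    · · · · █ · · · · · ·
    · · · · · · · · · · ·

Result: 31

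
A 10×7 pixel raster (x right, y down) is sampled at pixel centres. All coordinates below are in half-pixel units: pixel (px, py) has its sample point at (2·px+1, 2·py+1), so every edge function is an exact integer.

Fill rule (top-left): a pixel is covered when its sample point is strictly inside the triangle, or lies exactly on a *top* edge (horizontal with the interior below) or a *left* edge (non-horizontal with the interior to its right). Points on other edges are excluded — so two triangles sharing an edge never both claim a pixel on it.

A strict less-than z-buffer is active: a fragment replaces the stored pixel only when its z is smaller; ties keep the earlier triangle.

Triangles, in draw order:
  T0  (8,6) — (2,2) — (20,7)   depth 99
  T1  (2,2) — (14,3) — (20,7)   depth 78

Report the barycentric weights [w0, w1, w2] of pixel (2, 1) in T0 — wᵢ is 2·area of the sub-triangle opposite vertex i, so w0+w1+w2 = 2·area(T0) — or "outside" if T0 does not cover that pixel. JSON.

T0:
  2·area = 42
  edge (8, 6)→(2, 2): d=(-6,-4) top-left  bias=+0
  edge (2, 2)→(20, 7): d=(18,5) right/bottom  bias=-1
  edge (20, 7)→(8, 6): d=(-12,-1) top-left  bias=+0
    (2,1)@(5, 3): e=[6,3,33] → #
    (3,1)@(7, 3): e=[14,-7,35] → ·
    (2,2)@(5, 5): e=[-6,39,9] → ·
    (3,2)@(7, 5): e=[2,29,11] → #
    (4,2)@(9, 5): e=[10,19,13] → #
    (5,2)@(11, 5): e=[18,9,15] → #
    (6,2)@(13, 5): e=[26,-1,17] → ·
    (3,3)@(7, 7): e=[-10,65,-13] → ·
    (4,3)@(9, 7): e=[-2,55,-11] → ·
    (5,3)@(11, 7): e=[6,45,-9] → ·
  covered (4 px):
    · · · · · · · · · ·
    · · # · · · · · · ·
    · · · # # # · · · ·
    · · · · · · · · · ·
    · · · · · · · · · ·
    · · · · · · · · · ·
    · · · · · · · · · ·
T1:
  2·area = 42
  edge (2, 2)→(14, 3): d=(12,1) right/bottom  bias=-1
  edge (14, 3)→(20, 7): d=(6,4) right/bottom  bias=-1
  edge (20, 7)→(2, 2): d=(-18,-5) top-left  bias=+0
    (5,0)@(11, 1): e=[-21,0,63] → ·  [on edge]
    (3,1)@(7, 3): e=[7,28,7] → #
    (4,1)@(9, 3): e=[5,20,17] → #
    (5,1)@(11, 3): e=[3,12,27] → #
    (6,1)@(13, 3): e=[1,4,37] → #
    (7,1)@(15, 3): e=[-1,-4,47] → ·
    (3,2)@(7, 5): e=[31,40,-29] → ·
    (4,2)@(9, 5): e=[29,32,-19] → ·
    (5,2)@(11, 5): e=[27,24,-9] → ·
    (6,2)@(13, 5): e=[25,16,1] → #
    (7,2)@(15, 5): e=[23,8,11] → #
    (8,2)@(17, 5): e=[21,0,21] → ·  [on edge]
  covered (6 px):
    · · · · · · · · · ·
    · · · # # # # · · ·
    · · · · · · # # · ·
    · · · · · · · · · ·
    · · · · · · · · · ·
    · · · · · · · · · ·
    · · · · · · · · · ·

Result: [3,33,6]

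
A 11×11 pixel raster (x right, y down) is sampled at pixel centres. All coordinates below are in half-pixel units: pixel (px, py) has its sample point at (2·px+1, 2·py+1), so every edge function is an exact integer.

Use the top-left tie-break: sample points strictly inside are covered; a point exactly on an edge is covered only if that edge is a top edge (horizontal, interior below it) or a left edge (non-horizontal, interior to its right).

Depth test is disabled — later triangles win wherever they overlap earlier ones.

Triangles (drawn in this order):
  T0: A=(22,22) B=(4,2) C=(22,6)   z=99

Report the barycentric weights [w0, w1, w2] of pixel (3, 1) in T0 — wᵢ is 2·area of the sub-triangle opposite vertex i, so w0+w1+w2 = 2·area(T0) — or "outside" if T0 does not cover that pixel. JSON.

T0:
  2·area = 288
  edge (22, 22)→(4, 2): d=(-18,-20) top-left  bias=+0
  edge (4, 2)→(22, 6): d=(18,4) right/bottom  bias=-1
  edge (22, 6)→(22, 22): d=(0,16) right/bottom  bias=-1
    (2,1)@(5, 3): e=[2,14,272] → X
    (3,1)@(7, 3): e=[42,6,240] → X
    (4,1)@(9, 3): e=[82,-2,208] → .
    (2,2)@(5, 5): e=[-34,50,272] → .
    (3,2)@(7, 5): e=[6,42,240] → X
    (4,2)@(9, 5): e=[46,34,208] → X
    (5,2)@(11, 5): e=[86,26,176] → X
    (6,2)@(13, 5): e=[126,18,144] → X
    (7,2)@(15, 5): e=[166,10,112] → X
    (8,2)@(17, 5): e=[206,2,80] → X
    (9,2)@(19, 5): e=[246,-6,48] → .
    (3,3)@(7, 7): e=[-30,78,240] → .
  covered (36 px):
    . . . . . . . . . . .
    . . X X . . . . . . .
    . . . X X X X X X . .
    . . . . X X X X X X X
    . . . . . X X X X X X
    . . . . . . X X X X X
    . . . . . . . X X X X
    . . . . . . . . X X X
    . . . . . . . . . X X
    . . . . . . . . . . X
    . . . . . . . . . . .

Answer: [6,240,42]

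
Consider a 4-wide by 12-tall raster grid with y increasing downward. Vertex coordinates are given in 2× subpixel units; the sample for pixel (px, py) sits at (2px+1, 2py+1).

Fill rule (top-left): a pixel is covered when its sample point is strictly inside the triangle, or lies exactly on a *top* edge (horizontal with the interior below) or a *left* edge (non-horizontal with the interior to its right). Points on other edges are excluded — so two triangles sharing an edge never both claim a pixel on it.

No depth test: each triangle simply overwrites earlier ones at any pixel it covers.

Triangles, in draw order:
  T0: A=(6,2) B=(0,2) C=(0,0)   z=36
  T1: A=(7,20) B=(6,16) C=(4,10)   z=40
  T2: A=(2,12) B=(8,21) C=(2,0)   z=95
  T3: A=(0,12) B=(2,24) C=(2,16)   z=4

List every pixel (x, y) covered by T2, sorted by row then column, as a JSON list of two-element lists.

T0:
  2·area = 12
  edge (6, 2)→(0, 2): d=(-6,0) right/bottom  bias=-1
  edge (0, 2)→(0, 0): d=(0,-2) top-left  bias=+0
  edge (0, 0)→(6, 2): d=(6,2) right/bottom  bias=-1
    (0,0)@(1, 1): e=[6,2,4] → X
    (1,0)@(3, 1): e=[6,6,0] → .  [on edge]
    (0,1)@(1, 3): e=[-6,2,16] → .
  covered (1 px):
    X . . .
    . . . .
    . . . .
    . . . .
    . . . .
    . . . .
    . . . .
    . . . .
    . . . .
    . . . .
    . . . .
    . . . .
T1:
  2·area = 2  (B↔C swapped to make it positive)
  edge (7, 20)→(4, 10): d=(-3,-10) top-left  bias=+0
  edge (4, 10)→(6, 16): d=(2,6) right/bottom  bias=-1
  edge (6, 16)→(7, 20): d=(1,4) right/bottom  bias=-1
    (0,0)@(1, 1): e=[-3,0,5] → .  [on edge]
    (1,3)@(3, 7): e=[-1,0,3] → .  [on edge]
    (2,6)@(5, 13): e=[1,0,1] → .  [on edge]
    (3,9)@(7, 19): e=[3,0,-1] → .  [on edge]
  covered (0 px):
    . . . .
    . . . .
    . . . .
    . . . .
    . . . .
    . . . .
    . . . .
    . . . .
    . . . .
    . . . .
    . . . .
    . . . .
T2:
  2·area = 72  (B↔C swapped to make it positive)
  edge (2, 12)→(2, 0): d=(0,-12) top-left  bias=+0
  edge (2, 0)→(8, 21): d=(6,21) right/bottom  bias=-1
  edge (8, 21)→(2, 12): d=(-6,-9) top-left  bias=+0
    (1,2)@(3, 5): e=[12,9,51] → X
    (2,2)@(5, 5): e=[36,-33,69] → .
    (1,3)@(3, 7): e=[12,21,39] → X
    (2,3)@(5, 7): e=[36,-21,57] → .
    (1,4)@(3, 9): e=[12,33,27] → X
    (2,4)@(5, 9): e=[36,-9,45] → .
    (1,5)@(3, 11): e=[12,45,15] → X
    (2,5)@(5, 11): e=[36,3,33] → X
    (3,5)@(7, 11): e=[60,-39,51] → .
    (1,6)@(3, 13): e=[12,57,3] → X
    (3,6)@(7, 13): e=[60,-27,39] → .
    (1,7)@(3, 15): e=[12,69,-9] → .
  covered (9 px):
    . . . .
    . . . .
    . X . .
    . X . .
    . X . .
    . X X .
    . X X .
    . . X .
    . . . .
    . . . X
    . . . .
    . . . .
T3:
  2·area = 16  (B↔C swapped to make it positive)
  edge (0, 12)→(2, 16): d=(2,4) right/bottom  bias=-1
  edge (2, 16)→(2, 24): d=(0,8) right/bottom  bias=-1
  edge (2, 24)→(0, 12): d=(-2,-12) top-left  bias=+0
    (0,7)@(1, 15): e=[2,8,6] → X
    (1,7)@(3, 15): e=[-6,-8,30] → .
    (0,8)@(1, 17): e=[6,8,2] → X
    (1,8)@(3, 17): e=[-2,-8,26] → .
    (0,9)@(1, 19): e=[10,8,-2] → .
  covered (2 px):
    . . . .
    . . . .
    . . . .
    . . . .
    . . . .
    . . . .
    . . . .
    X . . .
    X . . .
    . . . .
    . . . .
    . . . .

Final: [[1,2],[1,3],[1,4],[1,5],[2,5],[1,6],[2,6],[2,7],[3,9]]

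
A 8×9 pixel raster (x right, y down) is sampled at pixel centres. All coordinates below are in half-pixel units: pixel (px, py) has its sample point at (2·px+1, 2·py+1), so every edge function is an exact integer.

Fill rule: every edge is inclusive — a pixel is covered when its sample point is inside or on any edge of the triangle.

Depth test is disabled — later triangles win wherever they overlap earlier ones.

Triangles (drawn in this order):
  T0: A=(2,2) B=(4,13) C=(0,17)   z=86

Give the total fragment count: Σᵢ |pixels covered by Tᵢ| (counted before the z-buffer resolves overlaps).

T0:
  2·area = 52
  edge (2, 2)→(4, 13): d=(2,11) inclusive
  edge (4, 13)→(0, 17): d=(-4,4) inclusive
  edge (0, 17)→(2, 2): d=(2,-15) inclusive
    (1,4)@(3, 9): e=[3,20,29] → █
    (2,4)@(5, 9): e=[-19,12,59] → ·
    (0,5)@(1, 11): e=[29,20,3] → █
    (2,5)@(5, 11): e=[-15,4,63] → ·
    (0,6)@(1, 13): e=[33,12,7] → █
    (2,6)@(5, 13): e=[-11,-4,67] → ·
    (0,7)@(1, 15): e=[37,4,11] → █
    (1,7)@(3, 15): e=[15,-4,41] → ·
    (0,8)@(1, 17): e=[41,-4,15] → ·
  covered (6 px):
    · · · · · · · ·
    · · · · · · · ·
    · · · · · · · ·
    · · · · · · · ·
    · █ · · · · · ·
    █ █ · · · · · ·
    █ █ · · · · · ·
    █ · · · · · · ·
    · · · · · · · ·

Final: 6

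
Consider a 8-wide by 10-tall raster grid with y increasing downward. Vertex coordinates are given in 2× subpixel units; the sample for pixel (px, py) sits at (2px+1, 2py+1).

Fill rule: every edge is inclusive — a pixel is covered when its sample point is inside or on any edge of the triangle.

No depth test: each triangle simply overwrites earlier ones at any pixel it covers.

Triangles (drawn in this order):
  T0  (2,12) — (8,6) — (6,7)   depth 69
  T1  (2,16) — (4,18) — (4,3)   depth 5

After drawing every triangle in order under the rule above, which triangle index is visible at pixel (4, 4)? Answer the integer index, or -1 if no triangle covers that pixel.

T0:
  2·area = 6  (B↔C swapped to make it positive)
  edge (2, 12)→(6, 7): d=(4,-5) inclusive
  edge (6, 7)→(8, 6): d=(2,-1) inclusive
  edge (8, 6)→(2, 12): d=(-6,6) inclusive
    (6,0)@(13, 1): e=[11,-5,0] → ·  [on edge]
    (5,1)@(11, 3): e=[9,-3,0] → ·  [on edge]
    (4,2)@(9, 5): e=[7,-1,0] → ·  [on edge]
    (3,3)@(7, 7): e=[5,1,0] → #  [on edge]
    (4,3)@(9, 7): e=[15,3,-12] → ·
    (2,4)@(5, 9): e=[3,3,0] → #  [on edge]
    (3,4)@(7, 9): e=[13,5,-12] → ·
    (1,5)@(3, 11): e=[1,5,0] → #  [on edge]
    (2,5)@(5, 11): e=[11,7,-12] → ·
    (0,6)@(1, 13): e=[-1,7,0] → ·  [on edge]
    (1,6)@(3, 13): e=[9,9,-12] → ·
  covered (3 px):
    · · · · · · · ·
    · · · · · · · ·
    · · · · · · · ·
    · · · # · · · ·
    · · # · · · · ·
    · # · · · · · ·
    · · · · · · · ·
    · · · · · · · ·
    · · · · · · · ·
    · · · · · · · ·
T1:
  2·area = 30  (B↔C swapped to make it positive)
  edge (2, 16)→(4, 3): d=(2,-13) inclusive
  edge (4, 3)→(4, 18): d=(0,15) inclusive
  edge (4, 18)→(2, 16): d=(-2,-2) inclusive
    (1,5)@(3, 11): e=[3,15,12] → #
    (2,5)@(5, 11): e=[29,-15,16] → ·
    (1,6)@(3, 13): e=[7,15,8] → #
    (2,6)@(5, 13): e=[33,-15,12] → ·
    (0,7)@(1, 15): e=[-15,45,0] → ·  [on edge]
    (1,7)@(3, 15): e=[11,15,4] → #
    (2,7)@(5, 15): e=[37,-15,8] → ·
    (1,8)@(3, 17): e=[15,15,0] → #  [on edge]
    (2,8)@(5, 17): e=[41,-15,4] → ·
    (1,9)@(3, 19): e=[19,15,-4] → ·
    (2,9)@(5, 19): e=[45,-15,0] → ·  [on edge]
  covered (4 px):
    · · · · · · · ·
    · · · · · · · ·
    · · · · · · · ·
    · · · · · · · ·
    · · · · · · · ·
    · # · · · · · ·
    · # · · · · · ·
    · # · · · · · ·
    · # · · · · · ·
    · · · · · · · ·

Z-buffer (winner per pixel, '.' = empty):
  . . . . . . . .
  . . . . . . . .
  . . . . . . . .
  . . . 0 . . . .
  . . 0 . . . . .
  . 1 . . . . . .
  . 1 . . . . . .
  . 1 . . . . . .
  . 1 . . . . . .
  . . . . . . . .

Answer: -1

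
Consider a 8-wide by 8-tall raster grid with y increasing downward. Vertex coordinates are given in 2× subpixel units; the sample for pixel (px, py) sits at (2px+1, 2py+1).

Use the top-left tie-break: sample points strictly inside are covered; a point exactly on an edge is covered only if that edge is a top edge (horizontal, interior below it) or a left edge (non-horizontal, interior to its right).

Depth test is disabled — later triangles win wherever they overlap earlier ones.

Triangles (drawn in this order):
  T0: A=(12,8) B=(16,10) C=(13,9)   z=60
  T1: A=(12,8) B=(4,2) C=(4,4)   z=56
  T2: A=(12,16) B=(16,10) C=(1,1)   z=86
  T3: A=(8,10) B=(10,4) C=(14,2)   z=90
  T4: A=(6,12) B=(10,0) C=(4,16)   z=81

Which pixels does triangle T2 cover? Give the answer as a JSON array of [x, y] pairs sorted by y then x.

T0:
  2·area = 2
  edge (12, 8)→(16, 10): d=(4,2) right/bottom  bias=-1
  edge (16, 10)→(13, 9): d=(-3,-1) top-left  bias=+0
  edge (13, 9)→(12, 8): d=(-1,-1) top-left  bias=+0
    (2,0)@(5, 1): e=[-14,16,0] → .  [on edge]
    (3,1)@(7, 3): e=[-10,12,0] → .  [on edge]
    (0,2)@(1, 5): e=[10,0,-8] → .  [on edge]
    (4,2)@(9, 5): e=[-6,8,0] → .  [on edge]
    (3,3)@(7, 7): e=[6,0,-4] → .  [on edge]
    (5,3)@(11, 7): e=[-2,4,0] → .  [on edge]
    (6,4)@(13, 9): e=[2,0,0] → X  [on edge]
    (7,4)@(15, 9): e=[-2,2,2] → .
    (6,5)@(13, 11): e=[10,-6,-2] → .
    (7,5)@(15, 11): e=[6,-4,0] → .  [on edge]
  covered (1 px):
    . . . . . . . .
    . . . . . . . .
    . . . . . . . .
    . . . . . . . .
    . . . . . . X .
    . . . . . . . .
    . . . . . . . .
    . . . . . . . .
T1:
  2·area = 16  (B↔C swapped to make it positive)
  edge (12, 8)→(4, 4): d=(-8,-4) top-left  bias=+0
  edge (4, 4)→(4, 2): d=(0,-2) top-left  bias=+0
  edge (4, 2)→(12, 8): d=(8,6) right/bottom  bias=-1
    (2,1)@(5, 3): e=[12,2,2] → X
    (3,1)@(7, 3): e=[20,6,-10] → .
    (2,2)@(5, 5): e=[-4,2,18] → .
    (3,2)@(7, 5): e=[4,6,6] → X
    (4,2)@(9, 5): e=[12,10,-6] → .
    (3,3)@(7, 7): e=[-12,6,22] → .
  covered (2 px):
    . . . . . . . .
    . . X . . . . .
    . . . X . . . .
    . . . . . . . .
    . . . . . . . .
    . . . . . . . .
    . . . . . . . .
    . . . . . . . .
T2:
  2·area = 126  (B↔C swapped to make it positive)
  edge (12, 16)→(1, 1): d=(-11,-15) top-left  bias=+0
  edge (1, 1)→(16, 10): d=(15,9) right/bottom  bias=-1
  edge (16, 10)→(12, 16): d=(-4,6) right/bottom  bias=-1
    (0,0)@(1, 1): e=[0,0,126] → .  [on edge]
    (1,1)@(3, 3): e=[8,12,106] → X
    (2,1)@(5, 3): e=[38,-6,94] → .
    (1,2)@(3, 5): e=[-14,42,98] → .
    (2,2)@(5, 5): e=[16,24,86] → X
    (3,2)@(7, 5): e=[46,6,74] → X
    (4,2)@(9, 5): e=[76,-12,62] → .
    (2,3)@(5, 7): e=[-6,54,78] → .
    (3,3)@(7, 7): e=[24,36,66] → X
    (4,3)@(9, 7): e=[54,18,54] → X
    (5,3)@(11, 7): e=[84,0,42] → .  [on edge]
    (3,4)@(7, 9): e=[2,66,58] → X
  covered (15 px):
    . . . . . . . .
    . X . . . . . .
    . . X X . . . .
    . . . X X . . .
    . . . X X X X .
    . . . . X X X X
    . . . . . X X .
    . . . . . . . .
T3:
  2·area = 20
  edge (8, 10)→(10, 4): d=(2,-6) top-left  bias=+0
  edge (10, 4)→(14, 2): d=(4,-2) top-left  bias=+0
  edge (14, 2)→(8, 10): d=(-6,8) right/bottom  bias=-1
    (5,0)@(11, 1): e=[0,-10,30] → .  [on edge]
    (6,1)@(13, 3): e=[16,2,2] → X
    (7,1)@(15, 3): e=[28,6,-14] → .
    (5,2)@(11, 5): e=[8,6,6] → X
    (6,2)@(13, 5): e=[20,10,-10] → .
    (4,3)@(9, 7): e=[0,10,10] → X  [on edge]
    (5,3)@(11, 7): e=[12,14,-6] → .
    (4,4)@(9, 9): e=[4,18,-2] → .
    (3,6)@(7, 13): e=[0,30,-10] → .  [on edge]
  covered (3 px):
    . . . . . . . .
    . . . . . . X .
    . . . . . X . .
    . . . . X . . .
    . . . . . . . .
    . . . . . . . .
    . . . . . . . .
    . . . . . . . .
T4:
  2·area = 8  (B↔C swapped to make it positive)
  edge (6, 12)→(4, 16): d=(-2,4) right/bottom  bias=-1
  edge (4, 16)→(10, 0): d=(6,-16) top-left  bias=+0
  edge (10, 0)→(6, 12): d=(-4,12) right/bottom  bias=-1
    (4,1)@(9, 3): e=[6,2,0] → .  [on edge]
    (3,4)@(7, 9): e=[2,6,0] → .  [on edge]
    (2,7)@(5, 15): e=[-2,10,0] → .  [on edge]
  covered (0 px):
    . . . . . . . .
    . . . . . . . .
    . . . . . . . .
    . . . . . . . .
    . . . . . . . .
    . . . . . . . .
    . . . . . . . .
    . . . . . . . .

Answer: [[1,1],[2,2],[3,2],[3,3],[4,3],[3,4],[4,4],[5,4],[6,4],[4,5],[5,5],[6,5],[7,5],[5,6],[6,6]]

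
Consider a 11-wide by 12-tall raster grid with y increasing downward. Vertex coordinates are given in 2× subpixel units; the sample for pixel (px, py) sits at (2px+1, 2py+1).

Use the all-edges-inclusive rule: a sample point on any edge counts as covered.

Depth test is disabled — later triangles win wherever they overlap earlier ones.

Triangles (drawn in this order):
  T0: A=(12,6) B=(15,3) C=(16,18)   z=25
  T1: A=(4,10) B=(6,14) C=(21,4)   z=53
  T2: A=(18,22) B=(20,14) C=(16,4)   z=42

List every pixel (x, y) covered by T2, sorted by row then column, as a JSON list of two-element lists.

T0:
  2·area = 48
  edge (12, 6)→(15, 3): d=(3,-3) inclusive
  edge (15, 3)→(16, 18): d=(1,15) inclusive
  edge (16, 18)→(12, 6): d=(-4,-12) inclusive
    (8,0)@(17, 1): e=[0,-32,80] → ·  [on edge]
    (5,1)@(11, 3): e=[-12,60,0] → ·  [on edge]
    (7,1)@(15, 3): e=[0,0,48] → #  [on edge]
    (8,1)@(17, 3): e=[6,-30,72] → ·
    (6,2)@(13, 5): e=[0,32,16] → #  [on edge]
    (8,2)@(17, 5): e=[12,-28,64] → ·
    (5,3)@(11, 7): e=[0,64,-16] → ·  [on edge]
    (6,3)@(13, 7): e=[6,34,8] → #
    (8,3)@(17, 7): e=[18,-26,56] → ·
    (4,4)@(9, 9): e=[0,96,-48] → ·  [on edge]
    (6,4)@(13, 9): e=[12,36,0] → #  [on edge]
    (8,4)@(17, 9): e=[24,-24,48] → ·
    (3,5)@(7, 11): e=[0,128,-80] → ·  [on edge]
    (2,6)@(5, 13): e=[0,160,-112] → ·  [on edge]
    (1,7)@(3, 15): e=[0,192,-144] → ·  [on edge]
    (7,7)@(15, 15): e=[36,12,0] → #  [on edge]
    (0,8)@(1, 17): e=[0,224,-176] → ·  [on edge]
    (8,10)@(17, 21): e=[60,-12,0] → ·  [on edge]
  covered (10 px):
    · · · · · · · · · · ·
    · · · · · · · # · · ·
    · · · · · · # # · · ·
    · · · · · · # # · · ·
    · · · · · · # # · · ·
    · · · · · · · # · · ·
    · · · · · · · # · · ·
    · · · · · · · # · · ·
    · · · · · · · · · · ·
    · · · · · · · · · · ·
    · · · · · · · · · · ·
    · · · · · · · · · · ·
T1:
  2·area = 80  (B↔C swapped to make it positive)
  edge (4, 10)→(21, 4): d=(17,-6) inclusive
  edge (21, 4)→(6, 14): d=(-15,10) inclusive
  edge (6, 14)→(4, 10): d=(-2,-4) inclusive
    (9,2)@(19, 5): e=[5,5,70] → #
    (10,2)@(21, 5): e=[17,-15,78] → ·
    (6,3)@(13, 7): e=[3,35,42] → #
    (7,3)@(15, 7): e=[15,15,50] → #
    (8,3)@(17, 7): e=[27,-5,58] → ·
    (9,3)@(19, 7): e=[39,-25,66] → ·
    (3,4)@(7, 9): e=[1,65,14] → #
    (4,4)@(9, 9): e=[13,45,22] → #
    (5,4)@(11, 9): e=[25,25,30] → #
    (7,4)@(15, 9): e=[49,-15,46] → ·
    (2,5)@(5, 11): e=[23,55,2] → #
    (5,5)@(11, 11): e=[59,-5,26] → ·
  covered (11 px):
    · · · · · · · · · · ·
    · · · · · · · · · · ·
    · · · · · · · · · # ·
    · · · · · · # # · · ·
    · · · # # # # · · · ·
    · · # # # · · · · · ·
    · · · # · · · · · · ·
    · · · · · · · · · · ·
    · · · · · · · · · · ·
    · · · · · · · · · · ·
    · · · · · · · · · · ·
    · · · · · · · · · · ·
T2:
  2·area = 52  (B↔C swapped to make it positive)
  edge (18, 22)→(16, 4): d=(-2,-18) inclusive
  edge (16, 4)→(20, 14): d=(4,10) inclusive
  edge (20, 14)→(18, 22): d=(-2,8) inclusive
    (8,3)@(17, 7): e=[12,2,38] → #
    (9,3)@(19, 7): e=[48,-18,22] → ·
    (8,4)@(17, 9): e=[8,10,34] → #
    (9,4)@(19, 9): e=[44,-10,18] → ·
    (8,5)@(17, 11): e=[4,18,30] → #
    (9,5)@(19, 11): e=[40,-2,14] → ·
    (8,6)@(17, 13): e=[0,26,26] → #  [on edge]
    (9,6)@(19, 13): e=[36,6,10] → #
    (10,6)@(21, 13): e=[72,-14,-6] → ·
    (8,7)@(17, 15): e=[-4,34,22] → ·
    (9,7)@(19, 15): e=[32,14,6] → #
    (10,7)@(21, 15): e=[68,-6,-10] → ·
  covered (7 px):
    · · · · · · · · · · ·
    · · · · · · · · · · ·
    · · · · · · · · · · ·
    · · · · · · · · # · ·
    · · · · · · · · # · ·
    · · · · · · · · # · ·
    · · · · · · · · # # ·
    · · · · · · · · · # ·
    · · · · · · · · · # ·
    · · · · · · · · · · ·
    · · · · · · · · · · ·
    · · · · · · · · · · ·

Result: [[8,3],[8,4],[8,5],[8,6],[9,6],[9,7],[9,8]]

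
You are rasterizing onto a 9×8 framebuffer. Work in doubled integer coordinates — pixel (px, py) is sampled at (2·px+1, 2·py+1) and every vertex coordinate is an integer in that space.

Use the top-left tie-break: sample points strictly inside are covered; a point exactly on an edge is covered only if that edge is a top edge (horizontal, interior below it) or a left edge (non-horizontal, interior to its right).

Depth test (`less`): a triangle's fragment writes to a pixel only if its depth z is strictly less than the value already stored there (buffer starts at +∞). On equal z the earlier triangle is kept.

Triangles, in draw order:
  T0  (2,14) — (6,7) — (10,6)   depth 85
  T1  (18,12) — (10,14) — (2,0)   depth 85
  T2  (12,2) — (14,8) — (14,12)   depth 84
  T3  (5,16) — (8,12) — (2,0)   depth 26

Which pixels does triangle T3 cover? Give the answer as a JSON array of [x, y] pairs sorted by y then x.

T0:
  2·area = 24
  edge (2, 14)→(6, 7): d=(4,-7) top-left  bias=+0
  edge (6, 7)→(10, 6): d=(4,-1) top-left  bias=+0
  edge (10, 6)→(2, 14): d=(-8,8) right/bottom  bias=-1
    (7,0)@(15, 1): e=[39,-15,0] → ·  [on edge]
    (6,1)@(13, 3): e=[33,-9,0] → ·  [on edge]
    (5,2)@(11, 5): e=[27,-3,0] → ·  [on edge]
    (3,3)@(7, 7): e=[7,1,16] → #
    (4,3)@(9, 7): e=[21,3,0] → ·  [on edge]
    (2,4)@(5, 9): e=[1,7,16] → #
    (3,4)@(7, 9): e=[15,9,0] → ·  [on edge]
    (2,5)@(5, 11): e=[9,15,0] → ·  [on edge]
    (1,6)@(3, 13): e=[3,21,0] → ·  [on edge]
    (0,7)@(1, 15): e=[-3,27,0] → ·  [on edge]
  covered (2 px):
    · · · · · · · · ·
    · · · · · · · · ·
    · · · · · · · · ·
    · · · # · · · · ·
    · · # · · · · · ·
    · · · · · · · · ·
    · · · · · · · · ·
    · · · · · · · · ·
T1:
  2·area = 128
  edge (18, 12)→(10, 14): d=(-8,2) right/bottom  bias=-1
  edge (10, 14)→(2, 0): d=(-8,-14) top-left  bias=+0
  edge (2, 0)→(18, 12): d=(16,12) right/bottom  bias=-1
    (1,0)@(3, 1): e=[118,6,4] → #
    (2,0)@(5, 1): e=[114,34,-20] → ·
    (1,1)@(3, 3): e=[102,-10,36] → ·
    (2,1)@(5, 3): e=[98,18,12] → #
    (3,1)@(7, 3): e=[94,46,-12] → ·
    (2,2)@(5, 5): e=[82,2,44] → #
    (3,2)@(7, 5): e=[78,30,20] → #
    (4,2)@(9, 5): e=[74,58,-4] → ·
    (2,3)@(5, 7): e=[66,-14,76] → ·
    (3,3)@(7, 7): e=[62,14,52] → #
    (4,3)@(9, 7): e=[58,42,28] → #
    (5,3)@(11, 7): e=[54,70,4] → #
  covered (16 px):
    · # · · · · · · ·
    · · # · · · · · ·
    · · # # · · · · ·
    · · · # # # · · ·
    · · · · # # # · ·
    · · · · # # # # ·
    · · · · · # # · ·
    · · · · · · · · ·
T2:
  2·area = 8
  edge (12, 2)→(14, 8): d=(2,6) right/bottom  bias=-1
  edge (14, 8)→(14, 12): d=(0,4) right/bottom  bias=-1
  edge (14, 12)→(12, 2): d=(-2,-10) top-left  bias=+0
    (6,2)@(13, 5): e=[0,4,4] → ·  [on edge]
    (6,3)@(13, 7): e=[4,4,0] → #  [on edge]
    (7,3)@(15, 7): e=[-8,-4,20] → ·
    (6,4)@(13, 9): e=[8,4,-4] → ·
    (7,5)@(15, 11): e=[0,-4,12] → ·  [on edge]
  covered (1 px):
    · · · · · · · · ·
    · · · · · · · · ·
    · · · · · · · · ·
    · · · · · · # · ·
    · · · · · · · · ·
    · · · · · · · · ·
    · · · · · · · · ·
    · · · · · · · · ·
T3:
  2·area = 60  (B↔C swapped to make it positive)
  edge (5, 16)→(2, 0): d=(-3,-16) top-left  bias=+0
  edge (2, 0)→(8, 12): d=(6,12) right/bottom  bias=-1
  edge (8, 12)→(5, 16): d=(-3,4) right/bottom  bias=-1
    (1,1)@(3, 3): e=[7,6,47] → #
    (2,1)@(5, 3): e=[39,-18,39] → ·
    (1,2)@(3, 5): e=[1,18,41] → #
    (2,2)@(5, 5): e=[33,-6,33] → ·
    (1,3)@(3, 7): e=[-5,30,35] → ·
    (2,3)@(5, 7): e=[27,6,27] → #
    (3,3)@(7, 7): e=[59,-18,19] → ·
    (2,4)@(5, 9): e=[21,18,21] → #
    (3,4)@(7, 9): e=[53,-6,13] → ·
    (2,5)@(5, 11): e=[15,30,15] → #
    (3,5)@(7, 11): e=[47,6,7] → #
    (4,5)@(9, 11): e=[79,-18,-1] → ·
  covered (9 px):
    · · · · · · · · ·
    · # · · · · · · ·
    · # · · · · · · ·
    · · # · · · · · ·
    · · # · · · · · ·
    · · # # · · · · ·
    · · # # · · · · ·
    · · # · · · · · ·

Final: [[1,1],[1,2],[2,3],[2,4],[2,5],[3,5],[2,6],[3,6],[2,7]]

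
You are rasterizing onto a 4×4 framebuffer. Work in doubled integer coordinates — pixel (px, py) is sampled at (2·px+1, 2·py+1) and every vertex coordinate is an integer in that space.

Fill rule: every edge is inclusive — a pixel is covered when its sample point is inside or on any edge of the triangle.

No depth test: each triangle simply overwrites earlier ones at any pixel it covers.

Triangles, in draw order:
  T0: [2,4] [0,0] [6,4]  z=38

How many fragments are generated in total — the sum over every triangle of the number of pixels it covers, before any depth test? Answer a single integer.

T0:
  2·area = 16
  edge (2, 4)→(0, 0): d=(-2,-4) inclusive
  edge (0, 0)→(6, 4): d=(6,4) inclusive
  edge (6, 4)→(2, 4): d=(-4,0) inclusive
    (0,0)@(1, 1): e=[2,2,12] → #
    (1,0)@(3, 1): e=[10,-6,12] → ·
    (0,1)@(1, 3): e=[-2,14,4] → ·
    (1,1)@(3, 3): e=[6,6,4] → #
    (2,1)@(5, 3): e=[14,-2,4] → ·
    (1,2)@(3, 5): e=[2,18,-4] → ·
  covered (2 px):
    # · · ·
    · # · ·
    · · · ·
    · · · ·

Final: 2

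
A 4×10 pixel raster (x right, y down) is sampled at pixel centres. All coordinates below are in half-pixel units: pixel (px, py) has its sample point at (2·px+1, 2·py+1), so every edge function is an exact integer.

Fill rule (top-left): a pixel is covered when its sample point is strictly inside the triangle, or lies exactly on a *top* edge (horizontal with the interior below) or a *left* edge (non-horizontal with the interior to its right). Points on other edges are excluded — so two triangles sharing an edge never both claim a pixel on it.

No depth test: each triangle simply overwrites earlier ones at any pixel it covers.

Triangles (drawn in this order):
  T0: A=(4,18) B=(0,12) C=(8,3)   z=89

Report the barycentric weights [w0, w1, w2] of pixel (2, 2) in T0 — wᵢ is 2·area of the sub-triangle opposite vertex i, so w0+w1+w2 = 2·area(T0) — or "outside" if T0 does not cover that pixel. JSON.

T0:
  2·area = 84
  edge (4, 18)→(0, 12): d=(-4,-6) top-left  bias=+0
  edge (0, 12)→(8, 3): d=(8,-9) top-left  bias=+0
  edge (8, 3)→(4, 18): d=(-4,15) right/bottom  bias=-1
    (3,2)@(7, 5): e=[70,7,7] → █
    (2,3)@(5, 7): e=[50,5,29] → █
    (3,3)@(7, 7): e=[62,23,-1] → ·
    (1,4)@(3, 9): e=[30,3,51] → █
    (3,4)@(7, 9): e=[54,39,-9] → ·
    (0,5)@(1, 11): e=[10,1,73] → █
    (3,5)@(7, 11): e=[46,55,-17] → ·
    (0,6)@(1, 13): e=[2,17,65] → █
    (3,6)@(7, 13): e=[38,71,-25] → ·
    (0,7)@(1, 15): e=[-6,33,57] → ·
    (1,7)@(3, 15): e=[6,51,27] → █
    (2,7)@(5, 15): e=[18,69,-3] → ·
  covered (11 px):
    · · · ·
    · · · ·
    · · · █
    · · █ ·
    · █ █ ·
    █ █ █ ·
    █ █ █ ·
    · █ · ·
    · · · ·
    · · · ·

Result: "outside"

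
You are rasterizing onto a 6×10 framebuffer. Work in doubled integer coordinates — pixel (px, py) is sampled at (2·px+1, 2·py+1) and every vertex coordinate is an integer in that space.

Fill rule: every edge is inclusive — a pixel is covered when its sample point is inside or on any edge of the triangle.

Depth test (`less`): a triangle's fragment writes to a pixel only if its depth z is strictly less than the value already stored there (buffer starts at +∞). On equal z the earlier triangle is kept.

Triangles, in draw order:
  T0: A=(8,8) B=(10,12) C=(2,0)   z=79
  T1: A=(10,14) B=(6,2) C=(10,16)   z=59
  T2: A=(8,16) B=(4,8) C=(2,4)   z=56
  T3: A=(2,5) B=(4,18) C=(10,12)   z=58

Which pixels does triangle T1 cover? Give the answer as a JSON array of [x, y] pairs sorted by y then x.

T0:
  2·area = 8
  edge (8, 8)→(10, 12): d=(2,4) inclusive
  edge (10, 12)→(2, 0): d=(-8,-12) inclusive
  edge (2, 0)→(8, 8): d=(6,8) inclusive
    (3,3)@(7, 7): e=[2,4,2] → █
    (4,3)@(9, 7): e=[-6,28,-14] → ·
    (3,4)@(7, 9): e=[6,-12,14] → ·
  covered (1 px):
    · · · · · ·
    · · · · · ·
    · · · · · ·
    · · · █ · ·
    · · · · · ·
    · · · · · ·
    · · · · · ·
    · · · · · ·
    · · · · · ·
    · · · · · ·
T1:
  2·area = 8  (B↔C swapped to make it positive)
  edge (10, 14)→(10, 16): d=(0,2) inclusive
  edge (10, 16)→(6, 2): d=(-4,-14) inclusive
  edge (6, 2)→(10, 14): d=(4,12) inclusive
    (3,2)@(7, 5): e=[6,2,0] → █  [on edge]
    (4,2)@(9, 5): e=[2,30,-24] → ·
    (3,3)@(7, 7): e=[6,-6,8] → ·
    (4,5)@(9, 11): e=[2,6,0] → █  [on edge]
    (5,5)@(11, 11): e=[-2,34,-24] → ·
    (4,6)@(9, 13): e=[2,-2,8] → ·
    (5,8)@(11, 17): e=[-2,10,0] → ·  [on edge]
  covered (2 px):
    · · · · · ·
    · · · · · ·
    · · · █ · ·
    · · · · · ·
    · · · · · ·
    · · · · █ ·
    · · · · · ·
    · · · · · ·
    · · · · · ·
    · · · · · ·
T2:
  degenerate (2·area = 0) — covers nothing
T3:
  2·area = 90  (B↔C swapped to make it positive)
  edge (2, 5)→(10, 12): d=(8,7) inclusive
  edge (10, 12)→(4, 18): d=(-6,6) inclusive
  edge (4, 18)→(2, 5): d=(-2,-13) inclusive
    (1,3)@(3, 7): e=[9,72,9] → █
    (2,3)@(5, 7): e=[-5,60,35] → ·
    (1,4)@(3, 9): e=[25,60,5] → █
    (2,4)@(5, 9): e=[11,48,31] → █
    (3,4)@(7, 9): e=[-3,36,57] → ·
    (1,5)@(3, 11): e=[41,48,1] → █
    (3,5)@(7, 11): e=[13,24,53] → █
    (4,5)@(9, 11): e=[-1,12,79] → ·
    (5,5)@(11, 11): e=[-15,0,105] → ·  [on edge]
    (1,6)@(3, 13): e=[57,36,-3] → ·
    (2,6)@(5, 13): e=[43,24,23] → █
    (4,6)@(9, 13): e=[15,0,75] → █  [on edge]
    (3,7)@(7, 15): e=[45,0,45] → █  [on edge]
    (2,8)@(5, 17): e=[75,0,15] → █  [on edge]
    (1,9)@(3, 19): e=[105,0,-15] → ·  [on edge]
  covered (12 px):
    · · · · · ·
    · · · · · ·
    · · · · · ·
    · █ · · · ·
    · █ █ · · ·
    · █ █ █ · ·
    · · █ █ █ ·
    · · █ █ · ·
    · · █ · · ·
    · · · · · ·

Final: [[3,2],[4,5]]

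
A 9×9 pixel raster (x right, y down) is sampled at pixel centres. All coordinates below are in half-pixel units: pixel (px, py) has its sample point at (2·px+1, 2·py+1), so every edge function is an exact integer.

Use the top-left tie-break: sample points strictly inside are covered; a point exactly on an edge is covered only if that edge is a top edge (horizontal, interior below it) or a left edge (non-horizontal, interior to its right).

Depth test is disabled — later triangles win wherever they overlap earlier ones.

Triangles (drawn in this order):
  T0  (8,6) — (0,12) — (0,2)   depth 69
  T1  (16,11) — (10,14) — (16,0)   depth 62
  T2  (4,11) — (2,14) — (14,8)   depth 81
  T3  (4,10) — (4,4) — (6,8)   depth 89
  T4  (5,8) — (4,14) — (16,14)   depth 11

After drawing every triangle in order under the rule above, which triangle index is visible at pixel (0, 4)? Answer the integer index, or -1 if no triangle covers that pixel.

T0:
  2·area = 80
  edge (8, 6)→(0, 12): d=(-8,6) right/bottom  bias=-1
  edge (0, 12)→(0, 2): d=(0,-10) top-left  bias=+0
  edge (0, 2)→(8, 6): d=(8,4) right/bottom  bias=-1
    (0,1)@(1, 3): e=[66,10,4] → #
    (1,1)@(3, 3): e=[54,30,-4] → ·
    (0,2)@(1, 5): e=[50,10,20] → #
    (1,2)@(3, 5): e=[38,30,12] → #
    (2,2)@(5, 5): e=[26,50,4] → #
    (3,2)@(7, 5): e=[14,70,-4] → ·
    (0,3)@(1, 7): e=[34,10,36] → #
    (3,3)@(7, 7): e=[-2,70,12] → ·
    (0,4)@(1, 9): e=[18,10,52] → #
    (2,4)@(5, 9): e=[-6,50,36] → ·
    (0,5)@(1, 11): e=[2,10,68] → #
    (1,5)@(3, 11): e=[-10,30,60] → ·
  covered (10 px):
    · · · · · · · · ·
    # · · · · · · · ·
    # # # · · · · · ·
    # # # · · · · · ·
    # # · · · · · · ·
    # · · · · · · · ·
    · · · · · · · · ·
    · · · · · · · · ·
    · · · · · · · · ·
T1:
  2·area = 66
  edge (16, 11)→(10, 14): d=(-6,3) right/bottom  bias=-1
  edge (10, 14)→(16, 0): d=(6,-14) top-left  bias=+0
  edge (16, 0)→(16, 11): d=(0,11) right/bottom  bias=-1
    (7,1)@(15, 3): e=[51,4,11] → #
    (8,1)@(17, 3): e=[45,32,-11] → ·
    (7,2)@(15, 5): e=[39,16,11] → #
    (8,2)@(17, 5): e=[33,44,-11] → ·
    (6,3)@(13, 7): e=[33,0,33] → #  [on edge]
    (8,3)@(17, 7): e=[21,56,-11] → ·
    (6,4)@(13, 9): e=[21,12,33] → #
    (8,4)@(17, 9): e=[9,68,-11] → ·
    (6,5)@(13, 11): e=[9,24,33] → #
    (8,5)@(17, 11): e=[-3,80,-11] → ·
    (5,6)@(11, 13): e=[3,8,55] → #
    (6,6)@(13, 13): e=[-3,36,33] → ·
  covered (9 px):
    · · · · · · · · ·
    · · · · · · · # ·
    · · · · · · · # ·
    · · · · · · # # ·
    · · · · · · # # ·
    · · · · · · # # ·
    · · · · · # · · ·
    · · · · · · · · ·
    · · · · · · · · ·
T2:
  2·area = 24  (B↔C swapped to make it positive)
  edge (4, 11)→(14, 8): d=(10,-3) top-left  bias=+0
  edge (14, 8)→(2, 14): d=(-12,6) right/bottom  bias=-1
  edge (2, 14)→(4, 11): d=(2,-3) top-left  bias=+0
    (5,4)@(11, 9): e=[1,6,17] → #
    (6,4)@(13, 9): e=[7,-6,23] → ·
    (2,5)@(5, 11): e=[3,18,3] → #
    (3,5)@(7, 11): e=[9,6,9] → #
    (4,5)@(9, 11): e=[15,-6,15] → ·
    (5,5)@(11, 11): e=[21,-18,21] → ·
    (1,6)@(3, 13): e=[17,6,1] → #
    (2,6)@(5, 13): e=[23,-6,7] → ·
    (3,6)@(7, 13): e=[29,-18,13] → ·
    (1,7)@(3, 15): e=[37,-18,5] → ·
  covered (4 px):
    · · · · · · · · ·
    · · · · · · · · ·
    · · · · · · · · ·
    · · · · · · · · ·
    · · · · · # · · ·
    · · # # · · · · ·
    · # · · · · · · ·
    · · · · · · · · ·
    · · · · · · · · ·
T3:
  2·area = 12
  edge (4, 10)→(4, 4): d=(0,-6) top-left  bias=+0
  edge (4, 4)→(6, 8): d=(2,4) right/bottom  bias=-1
  edge (6, 8)→(4, 10): d=(-2,2) right/bottom  bias=-1
    (6,0)@(13, 1): e=[54,-42,0] → ·  [on edge]
    (5,1)@(11, 3): e=[42,-30,0] → ·  [on edge]
    (4,2)@(9, 5): e=[30,-18,0] → ·  [on edge]
    (2,3)@(5, 7): e=[6,2,4] → #
    (3,3)@(7, 7): e=[18,-6,0] → ·  [on edge]
    (2,4)@(5, 9): e=[6,6,0] → ·  [on edge]
    (1,5)@(3, 11): e=[-6,18,0] → ·  [on edge]
    (0,6)@(1, 13): e=[-18,30,0] → ·  [on edge]
  covered (1 px):
    · · · · · · · · ·
    · · · · · · · · ·
    · · · · · · · · ·
    · · # · · · · · ·
    · · · · · · · · ·
    · · · · · · · · ·
    · · · · · · · · ·
    · · · · · · · · ·
    · · · · · · · · ·
T4:
  2·area = 72  (B↔C swapped to make it positive)
  edge (5, 8)→(16, 14): d=(11,6) right/bottom  bias=-1
  edge (16, 14)→(4, 14): d=(-12,0) right/bottom  bias=-1
  edge (4, 14)→(5, 8): d=(1,-6) top-left  bias=+0
    (2,4)@(5, 9): e=[11,60,1] → #
    (3,4)@(7, 9): e=[-1,60,13] → ·
    (2,5)@(5, 11): e=[33,36,3] → #
    (3,5)@(7, 11): e=[21,36,15] → #
    (4,5)@(9, 11): e=[9,36,27] → #
    (5,5)@(11, 11): e=[-3,36,39] → ·
    (2,6)@(5, 13): e=[55,12,5] → #
    (5,6)@(11, 13): e=[19,12,41] → #
    (6,6)@(13, 13): e=[7,12,53] → #
    (7,6)@(15, 13): e=[-5,12,65] → ·
    (2,7)@(5, 15): e=[77,-12,7] → ·
    (3,7)@(7, 15): e=[65,-12,19] → ·
  covered (9 px):
    · · · · · · · · ·
    · · · · · · · · ·
    · · · · · · · · ·
    · · · · · · · · ·
    · · # · · · · · ·
    · · # # # · · · ·
    · · # # # # # · ·
    · · · · · · · · ·
    · · · · · · · · ·

Z-buffer (winner per pixel, '.' = empty):
  . . . . . . . . .
  0 . . . . . . 1 .
  0 0 0 . . . . 1 .
  0 0 3 . . . 1 1 .
  0 0 4 . . 2 1 1 .
  0 . 4 4 4 . 1 1 .
  . 2 4 4 4 4 4 . .
  . . . . . . . . .
  . . . . . . . . .

Final: 0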